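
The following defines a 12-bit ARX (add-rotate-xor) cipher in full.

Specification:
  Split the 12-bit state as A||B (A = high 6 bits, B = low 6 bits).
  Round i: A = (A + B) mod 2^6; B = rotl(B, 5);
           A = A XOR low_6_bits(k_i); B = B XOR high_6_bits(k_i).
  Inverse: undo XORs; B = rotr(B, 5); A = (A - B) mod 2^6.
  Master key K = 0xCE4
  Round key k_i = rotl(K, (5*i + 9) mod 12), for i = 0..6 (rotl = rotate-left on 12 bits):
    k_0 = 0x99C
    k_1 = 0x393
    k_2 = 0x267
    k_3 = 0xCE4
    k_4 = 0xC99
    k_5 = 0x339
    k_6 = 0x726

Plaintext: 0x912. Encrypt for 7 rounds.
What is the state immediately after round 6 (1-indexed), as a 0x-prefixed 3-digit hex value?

0x307

s_0 = plaintext = 0x912
s_1 = Round(s_0, k_0) = 0xAAF
s_2 = Round(s_1, k_1) = 0x2B9
s_3 = Round(s_2, k_2) = 0x935
s_4 = Round(s_3, k_3) = 0xF49
s_5 = Round(s_4, k_4) = 0x7D6
s_6 = Round(s_5, k_5) = 0x307
s_7 = Round(s_6, k_6) = 0xD7F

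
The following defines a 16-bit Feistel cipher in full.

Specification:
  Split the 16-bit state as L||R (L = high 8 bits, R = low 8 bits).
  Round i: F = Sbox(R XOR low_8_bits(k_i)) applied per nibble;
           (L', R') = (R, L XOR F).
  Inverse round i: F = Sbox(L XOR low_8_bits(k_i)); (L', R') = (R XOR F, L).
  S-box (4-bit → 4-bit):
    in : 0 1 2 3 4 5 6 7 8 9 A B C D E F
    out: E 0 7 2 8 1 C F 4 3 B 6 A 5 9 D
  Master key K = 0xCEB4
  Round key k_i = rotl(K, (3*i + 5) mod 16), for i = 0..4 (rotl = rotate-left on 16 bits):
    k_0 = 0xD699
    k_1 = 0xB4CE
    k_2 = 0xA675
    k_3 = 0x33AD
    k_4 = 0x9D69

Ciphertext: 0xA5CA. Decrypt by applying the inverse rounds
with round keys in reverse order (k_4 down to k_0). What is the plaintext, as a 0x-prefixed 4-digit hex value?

0xD91D

s_0 = ciphertext = 0xA5CA
s_1 = InvRound(s_0, k_4) = 0x60A5
s_2 = InvRound(s_1, k_3) = 0x0060
s_3 = InvRound(s_2, k_2) = 0x9100
s_4 = InvRound(s_3, k_1) = 0x1D91
s_5 = InvRound(s_4, k_0) = 0xD91D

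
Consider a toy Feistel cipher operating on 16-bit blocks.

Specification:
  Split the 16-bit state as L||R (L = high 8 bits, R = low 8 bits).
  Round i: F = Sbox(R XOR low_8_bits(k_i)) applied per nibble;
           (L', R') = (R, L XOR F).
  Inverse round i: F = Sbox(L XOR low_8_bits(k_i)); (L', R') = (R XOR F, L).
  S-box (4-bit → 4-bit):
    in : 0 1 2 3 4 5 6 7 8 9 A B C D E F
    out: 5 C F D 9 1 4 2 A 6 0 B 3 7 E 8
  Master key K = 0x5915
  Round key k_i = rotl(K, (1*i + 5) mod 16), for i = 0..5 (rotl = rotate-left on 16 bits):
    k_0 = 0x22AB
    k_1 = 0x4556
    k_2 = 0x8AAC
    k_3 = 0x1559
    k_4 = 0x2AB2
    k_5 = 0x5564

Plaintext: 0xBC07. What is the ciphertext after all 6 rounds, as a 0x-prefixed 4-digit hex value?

0x0084

s_0 = plaintext = 0xBC07
s_1 = Round(s_0, k_0) = 0x07BF
s_2 = Round(s_1, k_1) = 0xBFE1
s_3 = Round(s_2, k_2) = 0xE128
s_4 = Round(s_3, k_3) = 0x28CD
s_5 = Round(s_4, k_4) = 0xCD00
s_6 = Round(s_5, k_5) = 0x0084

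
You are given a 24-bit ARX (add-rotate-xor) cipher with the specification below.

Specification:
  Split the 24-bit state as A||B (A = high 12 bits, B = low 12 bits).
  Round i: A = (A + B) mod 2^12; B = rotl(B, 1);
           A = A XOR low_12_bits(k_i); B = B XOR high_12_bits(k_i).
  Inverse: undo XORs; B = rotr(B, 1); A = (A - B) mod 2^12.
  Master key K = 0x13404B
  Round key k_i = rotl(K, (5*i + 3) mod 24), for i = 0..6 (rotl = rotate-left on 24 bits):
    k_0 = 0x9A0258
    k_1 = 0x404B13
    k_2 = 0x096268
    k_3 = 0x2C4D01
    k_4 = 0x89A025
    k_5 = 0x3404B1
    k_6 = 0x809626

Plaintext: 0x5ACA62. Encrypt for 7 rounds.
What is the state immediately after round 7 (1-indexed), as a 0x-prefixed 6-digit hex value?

0x530A5F

s_0 = plaintext = 0x5ACA62
s_1 = Round(s_0, k_0) = 0x256D65
s_2 = Round(s_1, k_1) = 0x4A8ECF
s_3 = Round(s_2, k_2) = 0x11FD09
s_4 = Round(s_3, k_3) = 0x3298D7
s_5 = Round(s_4, k_4) = 0xC25935
s_6 = Round(s_5, k_5) = 0x1EB12B
s_7 = Round(s_6, k_6) = 0x530A5F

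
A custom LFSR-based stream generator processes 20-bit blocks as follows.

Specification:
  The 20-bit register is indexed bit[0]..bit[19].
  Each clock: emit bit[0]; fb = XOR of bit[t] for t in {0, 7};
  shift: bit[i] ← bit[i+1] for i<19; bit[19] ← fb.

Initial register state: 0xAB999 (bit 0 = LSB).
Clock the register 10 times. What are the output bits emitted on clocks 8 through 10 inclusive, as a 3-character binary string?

110

reg_0 = 0xAB999
clock 1: out=1, reg = 0x55CCC
clock 2: out=0, reg = 0xAAE66
clock 3: out=0, reg = 0x55733
clock 4: out=1, reg = 0xAAB99
clock 5: out=1, reg = 0x555CC
clock 6: out=0, reg = 0xAAAE6
clock 7: out=0, reg = 0xD5573
clock 8: out=1, reg = 0xEAAB9
clock 9: out=1, reg = 0x7555C
clock 10: out=0, reg = 0x3AAAE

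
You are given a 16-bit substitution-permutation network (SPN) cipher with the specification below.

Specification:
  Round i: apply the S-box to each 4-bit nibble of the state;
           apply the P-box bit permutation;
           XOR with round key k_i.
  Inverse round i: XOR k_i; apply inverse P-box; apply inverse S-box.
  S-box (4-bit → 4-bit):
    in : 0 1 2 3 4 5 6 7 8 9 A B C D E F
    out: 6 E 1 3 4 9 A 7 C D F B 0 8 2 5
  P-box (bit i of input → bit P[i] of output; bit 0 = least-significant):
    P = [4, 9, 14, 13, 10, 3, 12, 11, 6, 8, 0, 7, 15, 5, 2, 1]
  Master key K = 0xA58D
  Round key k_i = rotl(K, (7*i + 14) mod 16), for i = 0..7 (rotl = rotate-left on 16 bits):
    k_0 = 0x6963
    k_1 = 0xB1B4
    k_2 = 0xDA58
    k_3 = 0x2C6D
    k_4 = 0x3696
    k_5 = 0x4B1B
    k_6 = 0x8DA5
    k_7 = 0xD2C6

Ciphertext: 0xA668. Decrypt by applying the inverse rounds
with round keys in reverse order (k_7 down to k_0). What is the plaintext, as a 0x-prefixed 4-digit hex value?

0x0810

s_0 = ciphertext = 0xA668
s_1 = InvRound(s_0, k_7) = 0x1D78
s_2 = InvRound(s_1, k_6) = 0xF902
s_3 = InvRound(s_2, k_5) = 0x240B
s_4 = InvRound(s_3, k_4) = 0x4803
s_5 = InvRound(s_4, k_3) = 0x1238
s_6 = InvRound(s_5, k_2) = 0x32D4
s_7 = InvRound(s_6, k_1) = 0x33CE
s_8 = InvRound(s_7, k_0) = 0x0810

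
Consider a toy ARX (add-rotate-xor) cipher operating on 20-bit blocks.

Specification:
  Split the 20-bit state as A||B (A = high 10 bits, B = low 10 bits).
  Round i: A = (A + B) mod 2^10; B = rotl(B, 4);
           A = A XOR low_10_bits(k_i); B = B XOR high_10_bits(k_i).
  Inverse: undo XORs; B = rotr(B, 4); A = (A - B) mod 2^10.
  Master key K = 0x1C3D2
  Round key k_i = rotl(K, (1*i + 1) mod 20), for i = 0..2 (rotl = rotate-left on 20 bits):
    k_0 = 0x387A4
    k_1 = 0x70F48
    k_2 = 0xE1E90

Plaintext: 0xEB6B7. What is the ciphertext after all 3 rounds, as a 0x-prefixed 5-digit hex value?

s_0 = plaintext = 0xEB6B7
s_1 = Round(s_0, k_0) = 0x7039B
s_2 = Round(s_1, k_1) = 0x84C7D
s_3 = Round(s_2, k_2) = 0x00056

0x00056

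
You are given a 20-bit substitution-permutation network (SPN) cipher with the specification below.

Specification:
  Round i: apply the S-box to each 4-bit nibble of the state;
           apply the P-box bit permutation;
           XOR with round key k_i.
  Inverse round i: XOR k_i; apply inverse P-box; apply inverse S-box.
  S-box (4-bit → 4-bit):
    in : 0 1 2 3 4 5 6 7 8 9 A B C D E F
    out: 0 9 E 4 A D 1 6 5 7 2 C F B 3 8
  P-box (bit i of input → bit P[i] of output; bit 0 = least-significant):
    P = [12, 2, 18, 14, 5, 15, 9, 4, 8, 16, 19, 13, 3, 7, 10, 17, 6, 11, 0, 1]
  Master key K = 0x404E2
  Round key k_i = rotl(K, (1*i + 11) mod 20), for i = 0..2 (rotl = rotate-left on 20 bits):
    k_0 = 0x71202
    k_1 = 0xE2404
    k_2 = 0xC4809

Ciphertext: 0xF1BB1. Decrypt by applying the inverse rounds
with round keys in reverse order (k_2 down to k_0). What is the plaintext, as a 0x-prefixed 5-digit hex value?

s_0 = ciphertext = 0xF1BB1
s_1 = InvRound(s_0, k_2) = 0x0DE51
s_2 = InvRound(s_1, k_1) = 0x9FB2C
s_3 = InvRound(s_2, k_0) = 0x415E2

0x415E2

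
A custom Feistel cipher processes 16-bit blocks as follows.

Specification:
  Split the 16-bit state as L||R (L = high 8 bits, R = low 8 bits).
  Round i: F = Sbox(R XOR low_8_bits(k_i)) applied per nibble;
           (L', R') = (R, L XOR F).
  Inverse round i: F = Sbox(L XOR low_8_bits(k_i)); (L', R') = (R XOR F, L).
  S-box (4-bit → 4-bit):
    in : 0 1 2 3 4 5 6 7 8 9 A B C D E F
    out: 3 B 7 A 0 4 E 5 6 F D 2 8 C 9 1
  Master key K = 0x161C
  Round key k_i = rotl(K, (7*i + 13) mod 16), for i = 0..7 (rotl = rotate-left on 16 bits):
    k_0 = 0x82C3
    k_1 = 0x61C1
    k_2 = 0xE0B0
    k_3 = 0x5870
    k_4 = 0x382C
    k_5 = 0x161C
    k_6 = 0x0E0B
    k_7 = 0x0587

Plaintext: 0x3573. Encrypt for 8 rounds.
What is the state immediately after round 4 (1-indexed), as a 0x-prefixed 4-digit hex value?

s_0 = plaintext = 0x3573
s_1 = Round(s_0, k_0) = 0x7316
s_2 = Round(s_1, k_1) = 0x16B6
s_3 = Round(s_2, k_2) = 0xB628
s_4 = Round(s_3, k_3) = 0x28F0
s_5 = Round(s_4, k_4) = 0xF0E0
s_6 = Round(s_5, k_5) = 0xE0E8
s_7 = Round(s_6, k_6) = 0xE87A
s_8 = Round(s_7, k_7) = 0x7AF4

0x28F0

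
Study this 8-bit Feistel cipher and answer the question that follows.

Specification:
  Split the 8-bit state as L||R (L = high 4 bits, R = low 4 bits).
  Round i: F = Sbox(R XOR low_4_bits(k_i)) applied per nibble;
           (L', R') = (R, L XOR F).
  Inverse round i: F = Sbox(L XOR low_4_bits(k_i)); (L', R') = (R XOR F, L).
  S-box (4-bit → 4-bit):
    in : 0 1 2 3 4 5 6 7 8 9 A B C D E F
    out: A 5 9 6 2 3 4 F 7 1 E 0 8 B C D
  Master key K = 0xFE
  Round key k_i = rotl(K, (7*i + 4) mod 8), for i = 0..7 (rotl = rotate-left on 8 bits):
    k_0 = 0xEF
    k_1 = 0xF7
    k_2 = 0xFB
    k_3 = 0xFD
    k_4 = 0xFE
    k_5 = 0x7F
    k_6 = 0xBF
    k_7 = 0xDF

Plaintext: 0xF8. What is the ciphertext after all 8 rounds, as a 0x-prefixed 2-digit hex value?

s_0 = plaintext = 0xF8
s_1 = Round(s_0, k_0) = 0x80
s_2 = Round(s_1, k_1) = 0x07
s_3 = Round(s_2, k_2) = 0x78
s_4 = Round(s_3, k_3) = 0x84
s_5 = Round(s_4, k_4) = 0x46
s_6 = Round(s_5, k_5) = 0x65
s_7 = Round(s_6, k_6) = 0x58
s_8 = Round(s_7, k_7) = 0x8A

0x8A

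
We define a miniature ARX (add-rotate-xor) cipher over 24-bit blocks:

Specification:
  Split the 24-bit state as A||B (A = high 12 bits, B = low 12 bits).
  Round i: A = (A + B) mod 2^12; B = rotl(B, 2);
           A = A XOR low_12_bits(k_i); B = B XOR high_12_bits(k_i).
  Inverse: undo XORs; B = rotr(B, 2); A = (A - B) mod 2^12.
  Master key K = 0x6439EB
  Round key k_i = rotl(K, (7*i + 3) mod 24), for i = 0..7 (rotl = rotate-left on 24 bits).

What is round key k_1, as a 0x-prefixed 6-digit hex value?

K = 0x6439EB
k_0 = rotl(K, (7*0+3) mod 24) = rotl(K, 3) = 0x21CF5B
k_1 = rotl(K, (7*1+3) mod 24) = rotl(K, 10) = 0xE7AD90

0xE7AD90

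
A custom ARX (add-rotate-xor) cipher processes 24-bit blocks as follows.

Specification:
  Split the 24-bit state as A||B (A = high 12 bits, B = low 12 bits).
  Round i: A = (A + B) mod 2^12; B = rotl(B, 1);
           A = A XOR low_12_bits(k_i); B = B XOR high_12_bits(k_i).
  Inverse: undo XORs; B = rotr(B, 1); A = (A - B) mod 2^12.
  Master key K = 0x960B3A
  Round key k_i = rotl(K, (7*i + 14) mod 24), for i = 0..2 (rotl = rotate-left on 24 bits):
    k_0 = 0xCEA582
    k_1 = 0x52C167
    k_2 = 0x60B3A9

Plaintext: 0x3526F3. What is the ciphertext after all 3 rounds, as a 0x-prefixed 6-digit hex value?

0xB41863

s_0 = plaintext = 0x3526F3
s_1 = Round(s_0, k_0) = 0xFC710C
s_2 = Round(s_1, k_1) = 0x1B4734
s_3 = Round(s_2, k_2) = 0xB41863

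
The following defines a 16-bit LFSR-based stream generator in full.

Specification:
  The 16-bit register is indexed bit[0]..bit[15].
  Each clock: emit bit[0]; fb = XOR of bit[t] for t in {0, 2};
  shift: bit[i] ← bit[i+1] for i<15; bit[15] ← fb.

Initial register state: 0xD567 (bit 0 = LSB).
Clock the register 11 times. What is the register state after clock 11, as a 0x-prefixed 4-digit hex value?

0x07DA

reg_0 = 0xD567
clock 1: out=1, reg = 0x6AB3
clock 2: out=1, reg = 0xB559
clock 3: out=1, reg = 0xDAAC
clock 4: out=0, reg = 0xED56
clock 5: out=0, reg = 0xF6AB
clock 6: out=1, reg = 0xFB55
clock 7: out=1, reg = 0x7DAA
clock 8: out=0, reg = 0x3ED5
clock 9: out=1, reg = 0x1F6A
clock 10: out=0, reg = 0x0FB5
clock 11: out=1, reg = 0x07DA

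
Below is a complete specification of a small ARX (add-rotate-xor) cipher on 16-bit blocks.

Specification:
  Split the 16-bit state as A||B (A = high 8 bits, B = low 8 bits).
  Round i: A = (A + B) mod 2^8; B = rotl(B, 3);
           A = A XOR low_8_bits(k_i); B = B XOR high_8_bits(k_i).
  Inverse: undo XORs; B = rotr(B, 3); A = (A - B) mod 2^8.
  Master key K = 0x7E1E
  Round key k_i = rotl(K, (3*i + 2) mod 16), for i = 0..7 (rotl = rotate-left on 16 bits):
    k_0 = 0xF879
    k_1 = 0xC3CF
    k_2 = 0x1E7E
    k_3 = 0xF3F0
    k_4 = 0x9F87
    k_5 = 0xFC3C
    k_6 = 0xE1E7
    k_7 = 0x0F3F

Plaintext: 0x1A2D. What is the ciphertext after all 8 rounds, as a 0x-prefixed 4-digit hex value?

0x330D

s_0 = plaintext = 0x1A2D
s_1 = Round(s_0, k_0) = 0x3E91
s_2 = Round(s_1, k_1) = 0x004F
s_3 = Round(s_2, k_2) = 0x3164
s_4 = Round(s_3, k_3) = 0x65D0
s_5 = Round(s_4, k_4) = 0xB219
s_6 = Round(s_5, k_5) = 0xF734
s_7 = Round(s_6, k_6) = 0xCC40
s_8 = Round(s_7, k_7) = 0x330D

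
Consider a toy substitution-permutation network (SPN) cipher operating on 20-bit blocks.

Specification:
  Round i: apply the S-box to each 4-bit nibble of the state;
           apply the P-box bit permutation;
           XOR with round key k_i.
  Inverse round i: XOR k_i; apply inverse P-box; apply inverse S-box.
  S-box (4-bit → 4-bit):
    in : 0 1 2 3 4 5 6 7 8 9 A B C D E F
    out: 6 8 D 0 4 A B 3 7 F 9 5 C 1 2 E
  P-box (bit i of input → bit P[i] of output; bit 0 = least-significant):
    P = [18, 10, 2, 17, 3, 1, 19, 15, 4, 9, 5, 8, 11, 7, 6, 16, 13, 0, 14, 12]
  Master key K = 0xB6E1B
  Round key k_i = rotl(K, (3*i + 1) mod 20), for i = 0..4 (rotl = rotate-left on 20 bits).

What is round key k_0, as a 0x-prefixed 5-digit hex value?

0x6DC37

K = 0xB6E1B
k_0 = rotl(K, (3*0+1) mod 20) = rotl(K, 1) = 0x6DC37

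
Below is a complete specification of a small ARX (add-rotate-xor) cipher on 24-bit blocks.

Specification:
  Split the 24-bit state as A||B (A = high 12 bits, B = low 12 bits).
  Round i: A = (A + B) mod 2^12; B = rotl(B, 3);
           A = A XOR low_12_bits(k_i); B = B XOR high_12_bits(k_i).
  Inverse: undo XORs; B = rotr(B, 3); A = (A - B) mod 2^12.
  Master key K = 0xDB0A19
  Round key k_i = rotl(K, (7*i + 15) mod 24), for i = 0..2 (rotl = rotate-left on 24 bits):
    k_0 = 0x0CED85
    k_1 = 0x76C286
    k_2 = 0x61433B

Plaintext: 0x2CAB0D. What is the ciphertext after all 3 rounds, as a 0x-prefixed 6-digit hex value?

s_0 = plaintext = 0x2CAB0D
s_1 = Round(s_0, k_0) = 0x0528A3
s_2 = Round(s_1, k_1) = 0xA73270
s_3 = Round(s_2, k_2) = 0xFD8595

0xFD8595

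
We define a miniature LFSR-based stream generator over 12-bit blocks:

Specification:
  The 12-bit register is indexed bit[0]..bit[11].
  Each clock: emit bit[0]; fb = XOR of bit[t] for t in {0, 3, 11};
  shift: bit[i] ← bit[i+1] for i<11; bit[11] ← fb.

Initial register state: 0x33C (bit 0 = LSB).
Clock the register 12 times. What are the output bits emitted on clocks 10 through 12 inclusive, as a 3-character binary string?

reg_0 = 0x33C
clock 1: out=0, reg = 0x99E
clock 2: out=0, reg = 0x4CF
clock 3: out=1, reg = 0x267
clock 4: out=1, reg = 0x933
clock 5: out=1, reg = 0x499
clock 6: out=1, reg = 0x24C
clock 7: out=0, reg = 0x926
clock 8: out=0, reg = 0xC93
clock 9: out=1, reg = 0x649
clock 10: out=1, reg = 0x324
clock 11: out=0, reg = 0x192
clock 12: out=0, reg = 0x0C9

100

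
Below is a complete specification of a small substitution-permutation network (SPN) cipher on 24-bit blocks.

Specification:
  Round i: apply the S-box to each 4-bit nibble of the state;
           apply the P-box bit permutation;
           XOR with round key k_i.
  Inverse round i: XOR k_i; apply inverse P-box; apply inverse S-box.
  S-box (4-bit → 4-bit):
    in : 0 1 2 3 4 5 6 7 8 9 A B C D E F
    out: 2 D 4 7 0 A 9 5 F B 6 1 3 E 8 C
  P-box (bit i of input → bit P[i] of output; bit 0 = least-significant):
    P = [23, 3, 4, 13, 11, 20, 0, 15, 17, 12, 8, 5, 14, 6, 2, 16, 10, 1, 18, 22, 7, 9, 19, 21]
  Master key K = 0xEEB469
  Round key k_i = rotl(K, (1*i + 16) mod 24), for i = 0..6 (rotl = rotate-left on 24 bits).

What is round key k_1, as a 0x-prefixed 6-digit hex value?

K = 0xEEB469
k_0 = rotl(K, (1*0+16) mod 24) = rotl(K, 16) = 0x69EEB4
k_1 = rotl(K, (1*1+16) mod 24) = rotl(K, 17) = 0xD3DD68

0xD3DD68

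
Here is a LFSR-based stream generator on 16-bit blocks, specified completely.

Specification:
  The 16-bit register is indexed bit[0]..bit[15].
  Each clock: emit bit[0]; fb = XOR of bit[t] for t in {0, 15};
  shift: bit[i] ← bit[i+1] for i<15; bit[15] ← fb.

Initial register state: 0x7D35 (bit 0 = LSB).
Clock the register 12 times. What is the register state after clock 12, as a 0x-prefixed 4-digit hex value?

reg_0 = 0x7D35
clock 1: out=1, reg = 0xBE9A
clock 2: out=0, reg = 0xDF4D
clock 3: out=1, reg = 0x6FA6
clock 4: out=0, reg = 0x37D3
clock 5: out=1, reg = 0x9BE9
clock 6: out=1, reg = 0x4DF4
clock 7: out=0, reg = 0x26FA
clock 8: out=0, reg = 0x137D
clock 9: out=1, reg = 0x89BE
clock 10: out=0, reg = 0xC4DF
clock 11: out=1, reg = 0x626F
clock 12: out=1, reg = 0xB137

0xB137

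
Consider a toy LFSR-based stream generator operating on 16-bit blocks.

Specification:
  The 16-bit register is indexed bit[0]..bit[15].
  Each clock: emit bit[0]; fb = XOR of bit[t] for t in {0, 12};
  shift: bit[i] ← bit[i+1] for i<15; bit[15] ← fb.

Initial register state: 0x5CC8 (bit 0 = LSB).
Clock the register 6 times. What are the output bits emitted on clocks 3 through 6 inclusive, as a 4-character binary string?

0100

reg_0 = 0x5CC8
clock 1: out=0, reg = 0xAE64
clock 2: out=0, reg = 0x5732
clock 3: out=0, reg = 0xAB99
clock 4: out=1, reg = 0xD5CC
clock 5: out=0, reg = 0xEAE6
clock 6: out=0, reg = 0x7573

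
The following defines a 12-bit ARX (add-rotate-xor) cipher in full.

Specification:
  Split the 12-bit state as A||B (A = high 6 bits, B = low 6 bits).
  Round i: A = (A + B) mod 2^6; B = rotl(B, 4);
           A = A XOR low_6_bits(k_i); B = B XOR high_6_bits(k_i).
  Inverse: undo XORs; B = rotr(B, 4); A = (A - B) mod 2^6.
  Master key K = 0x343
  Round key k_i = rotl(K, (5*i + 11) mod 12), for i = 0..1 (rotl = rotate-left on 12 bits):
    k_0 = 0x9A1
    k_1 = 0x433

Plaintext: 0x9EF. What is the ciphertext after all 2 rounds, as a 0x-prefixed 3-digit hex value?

0x9C7

s_0 = plaintext = 0x9EF
s_1 = Round(s_0, k_0) = 0xDDD
s_2 = Round(s_1, k_1) = 0x9C7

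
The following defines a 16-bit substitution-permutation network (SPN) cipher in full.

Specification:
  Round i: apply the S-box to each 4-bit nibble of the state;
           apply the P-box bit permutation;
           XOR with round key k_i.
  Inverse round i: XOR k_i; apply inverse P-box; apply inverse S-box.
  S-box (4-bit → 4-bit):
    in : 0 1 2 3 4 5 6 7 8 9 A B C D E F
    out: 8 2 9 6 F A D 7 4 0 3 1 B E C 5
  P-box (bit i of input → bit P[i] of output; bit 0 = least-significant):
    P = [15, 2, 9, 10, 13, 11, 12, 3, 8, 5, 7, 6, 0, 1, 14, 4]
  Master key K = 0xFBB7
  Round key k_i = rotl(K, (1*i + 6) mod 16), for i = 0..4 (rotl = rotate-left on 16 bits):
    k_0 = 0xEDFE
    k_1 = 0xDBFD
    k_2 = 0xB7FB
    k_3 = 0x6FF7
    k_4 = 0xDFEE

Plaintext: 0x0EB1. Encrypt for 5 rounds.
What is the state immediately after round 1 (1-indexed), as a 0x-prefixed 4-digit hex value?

s_0 = plaintext = 0x0EB1
s_1 = Round(s_0, k_0) = 0xCD2A
s_2 = Round(s_1, k_1) = 0x7B02
s_3 = Round(s_2, k_2) = 0x72F0
s_4 = Round(s_3, k_3) = 0x1AB4
s_5 = Round(s_4, k_4) = 0x78C8

0xCD2A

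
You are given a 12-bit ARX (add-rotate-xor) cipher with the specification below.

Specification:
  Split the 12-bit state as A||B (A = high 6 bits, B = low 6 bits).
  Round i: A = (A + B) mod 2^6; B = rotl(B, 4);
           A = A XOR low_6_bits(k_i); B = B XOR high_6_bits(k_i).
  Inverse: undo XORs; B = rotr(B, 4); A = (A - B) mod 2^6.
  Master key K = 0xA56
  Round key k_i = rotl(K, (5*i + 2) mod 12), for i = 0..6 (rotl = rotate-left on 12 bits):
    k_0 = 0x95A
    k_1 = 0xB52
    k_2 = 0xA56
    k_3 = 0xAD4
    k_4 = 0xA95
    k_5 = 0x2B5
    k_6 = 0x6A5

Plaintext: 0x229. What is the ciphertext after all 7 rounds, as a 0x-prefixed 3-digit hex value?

0x46A

s_0 = plaintext = 0x229
s_1 = Round(s_0, k_0) = 0xAFF
s_2 = Round(s_1, k_1) = 0xE12
s_3 = Round(s_2, k_2) = 0x70D
s_4 = Round(s_3, k_3) = 0xF78
s_5 = Round(s_4, k_4) = 0x824
s_6 = Round(s_5, k_5) = 0xC43
s_7 = Round(s_6, k_6) = 0x46A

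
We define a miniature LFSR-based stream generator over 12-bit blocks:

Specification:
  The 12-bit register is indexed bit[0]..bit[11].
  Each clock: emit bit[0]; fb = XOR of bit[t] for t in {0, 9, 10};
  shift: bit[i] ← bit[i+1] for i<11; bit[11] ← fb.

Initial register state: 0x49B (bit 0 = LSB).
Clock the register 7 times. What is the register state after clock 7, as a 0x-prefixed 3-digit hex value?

reg_0 = 0x49B
clock 1: out=1, reg = 0x24D
clock 2: out=1, reg = 0x126
clock 3: out=0, reg = 0x093
clock 4: out=1, reg = 0x849
clock 5: out=1, reg = 0xC24
clock 6: out=0, reg = 0xE12
clock 7: out=0, reg = 0x709

0x709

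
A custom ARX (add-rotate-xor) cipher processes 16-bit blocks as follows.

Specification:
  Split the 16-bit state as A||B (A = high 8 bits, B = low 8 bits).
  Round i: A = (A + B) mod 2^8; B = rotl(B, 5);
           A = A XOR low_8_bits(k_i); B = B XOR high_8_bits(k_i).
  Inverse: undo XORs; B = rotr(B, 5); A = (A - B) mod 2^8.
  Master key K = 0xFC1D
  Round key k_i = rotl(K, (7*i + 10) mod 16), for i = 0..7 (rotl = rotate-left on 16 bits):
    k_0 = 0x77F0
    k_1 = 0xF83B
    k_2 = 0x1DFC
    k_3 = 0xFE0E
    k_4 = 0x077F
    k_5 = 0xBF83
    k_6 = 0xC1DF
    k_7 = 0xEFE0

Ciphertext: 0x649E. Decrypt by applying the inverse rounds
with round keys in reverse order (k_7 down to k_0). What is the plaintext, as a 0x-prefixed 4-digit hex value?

s_0 = ciphertext = 0x649E
s_1 = InvRound(s_0, k_7) = 0xF98B
s_2 = InvRound(s_1, k_6) = 0xD452
s_3 = InvRound(s_2, k_5) = 0xE86F
s_4 = InvRound(s_3, k_4) = 0x5443
s_5 = InvRound(s_4, k_3) = 0x6DED
s_6 = InvRound(s_5, k_2) = 0x0A87
s_7 = InvRound(s_6, k_1) = 0x36FB
s_8 = InvRound(s_7, k_0) = 0x6264

0x6264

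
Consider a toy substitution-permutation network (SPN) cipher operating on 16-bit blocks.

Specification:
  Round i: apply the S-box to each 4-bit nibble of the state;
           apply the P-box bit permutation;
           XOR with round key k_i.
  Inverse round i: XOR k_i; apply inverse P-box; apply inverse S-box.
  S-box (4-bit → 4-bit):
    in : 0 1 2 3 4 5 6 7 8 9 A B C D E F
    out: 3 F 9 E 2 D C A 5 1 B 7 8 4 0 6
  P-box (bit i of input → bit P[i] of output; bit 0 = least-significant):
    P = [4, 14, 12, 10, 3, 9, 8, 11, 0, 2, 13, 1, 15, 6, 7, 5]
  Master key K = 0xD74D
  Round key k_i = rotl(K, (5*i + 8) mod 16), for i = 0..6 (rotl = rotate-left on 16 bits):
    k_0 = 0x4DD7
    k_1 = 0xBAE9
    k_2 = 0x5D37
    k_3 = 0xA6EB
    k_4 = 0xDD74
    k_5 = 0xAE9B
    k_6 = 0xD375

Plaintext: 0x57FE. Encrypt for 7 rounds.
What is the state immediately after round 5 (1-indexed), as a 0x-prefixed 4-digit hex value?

0x8B03

s_0 = plaintext = 0x57FE
s_1 = Round(s_0, k_0) = 0xCE71
s_2 = Round(s_1, k_1) = 0xE4D9
s_3 = Round(s_2, k_2) = 0x5C23
s_4 = Round(s_3, k_3) = 0x7A41
s_5 = Round(s_4, k_4) = 0x8B03
s_6 = Round(s_5, k_5) = 0x5816
s_7 = Round(s_6, k_6) = 0x6CDC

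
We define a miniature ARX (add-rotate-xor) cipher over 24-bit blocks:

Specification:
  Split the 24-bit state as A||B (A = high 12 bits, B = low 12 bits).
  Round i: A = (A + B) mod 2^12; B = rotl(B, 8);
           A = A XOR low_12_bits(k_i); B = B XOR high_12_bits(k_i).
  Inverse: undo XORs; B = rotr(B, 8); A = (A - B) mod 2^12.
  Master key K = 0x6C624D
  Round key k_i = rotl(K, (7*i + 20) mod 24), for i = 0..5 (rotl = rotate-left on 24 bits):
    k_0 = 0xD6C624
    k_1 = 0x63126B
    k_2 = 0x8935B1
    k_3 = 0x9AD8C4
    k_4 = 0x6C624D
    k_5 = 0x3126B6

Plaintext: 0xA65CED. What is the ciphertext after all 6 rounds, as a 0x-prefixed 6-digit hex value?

0x8E3C77

s_0 = plaintext = 0xA65CED
s_1 = Round(s_0, k_0) = 0x1760A2
s_2 = Round(s_1, k_1) = 0x07343B
s_3 = Round(s_2, k_2) = 0x11F3D0
s_4 = Round(s_3, k_3) = 0xC2B990
s_5 = Round(s_4, k_4) = 0x7F665F
s_6 = Round(s_5, k_5) = 0x8E3C77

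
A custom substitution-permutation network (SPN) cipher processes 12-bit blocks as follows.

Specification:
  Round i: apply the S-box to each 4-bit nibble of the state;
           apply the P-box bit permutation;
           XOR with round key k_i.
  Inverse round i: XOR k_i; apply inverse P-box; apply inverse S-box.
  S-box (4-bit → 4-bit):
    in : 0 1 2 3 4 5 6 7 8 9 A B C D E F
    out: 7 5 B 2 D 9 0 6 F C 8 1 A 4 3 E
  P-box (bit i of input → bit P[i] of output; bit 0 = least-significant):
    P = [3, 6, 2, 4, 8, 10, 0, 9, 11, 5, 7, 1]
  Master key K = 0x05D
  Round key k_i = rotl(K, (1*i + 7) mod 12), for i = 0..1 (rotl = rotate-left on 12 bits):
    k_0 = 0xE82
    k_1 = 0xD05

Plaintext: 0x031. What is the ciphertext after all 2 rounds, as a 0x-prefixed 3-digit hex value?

s_0 = plaintext = 0x031
s_1 = Round(s_0, k_0) = 0x22E
s_2 = Round(s_1, k_1) = 0x26F

0x26F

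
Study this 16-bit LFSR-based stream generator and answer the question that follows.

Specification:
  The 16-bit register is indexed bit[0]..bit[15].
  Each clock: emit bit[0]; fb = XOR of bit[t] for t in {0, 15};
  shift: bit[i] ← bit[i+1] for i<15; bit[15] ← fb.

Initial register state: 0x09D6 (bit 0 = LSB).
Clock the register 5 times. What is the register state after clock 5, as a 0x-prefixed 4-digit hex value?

0x904E

reg_0 = 0x09D6
clock 1: out=0, reg = 0x04EB
clock 2: out=1, reg = 0x8275
clock 3: out=1, reg = 0x413A
clock 4: out=0, reg = 0x209D
clock 5: out=1, reg = 0x904E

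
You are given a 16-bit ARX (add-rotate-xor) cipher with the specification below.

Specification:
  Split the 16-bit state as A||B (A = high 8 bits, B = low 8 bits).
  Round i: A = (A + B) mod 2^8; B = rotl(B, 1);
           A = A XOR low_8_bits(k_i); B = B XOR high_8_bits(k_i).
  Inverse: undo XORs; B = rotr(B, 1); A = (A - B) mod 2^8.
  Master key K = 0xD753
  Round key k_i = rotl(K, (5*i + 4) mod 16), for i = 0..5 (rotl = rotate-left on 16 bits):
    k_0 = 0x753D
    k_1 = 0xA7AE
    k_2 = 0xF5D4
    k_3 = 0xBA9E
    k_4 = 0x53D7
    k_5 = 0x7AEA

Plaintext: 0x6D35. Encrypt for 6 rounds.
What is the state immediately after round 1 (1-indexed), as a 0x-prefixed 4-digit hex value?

0x9F1F

s_0 = plaintext = 0x6D35
s_1 = Round(s_0, k_0) = 0x9F1F
s_2 = Round(s_1, k_1) = 0x1099
s_3 = Round(s_2, k_2) = 0x7DC6
s_4 = Round(s_3, k_3) = 0xDD37
s_5 = Round(s_4, k_4) = 0xC33D
s_6 = Round(s_5, k_5) = 0xEA00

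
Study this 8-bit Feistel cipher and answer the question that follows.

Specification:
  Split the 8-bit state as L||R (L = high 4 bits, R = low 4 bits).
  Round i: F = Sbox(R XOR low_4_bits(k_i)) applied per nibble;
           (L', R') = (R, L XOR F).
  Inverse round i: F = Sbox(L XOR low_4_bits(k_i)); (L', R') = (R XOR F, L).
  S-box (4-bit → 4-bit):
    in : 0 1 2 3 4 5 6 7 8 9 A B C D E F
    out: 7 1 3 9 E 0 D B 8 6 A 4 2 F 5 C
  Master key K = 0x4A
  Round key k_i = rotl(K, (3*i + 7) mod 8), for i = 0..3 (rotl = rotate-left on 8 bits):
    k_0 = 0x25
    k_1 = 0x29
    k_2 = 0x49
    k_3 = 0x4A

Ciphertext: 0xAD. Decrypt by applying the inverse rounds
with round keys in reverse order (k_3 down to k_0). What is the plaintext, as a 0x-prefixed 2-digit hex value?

s_0 = ciphertext = 0xAD
s_1 = InvRound(s_0, k_3) = 0xAA
s_2 = InvRound(s_1, k_2) = 0x3A
s_3 = InvRound(s_2, k_1) = 0x03
s_4 = InvRound(s_3, k_0) = 0x30

0x30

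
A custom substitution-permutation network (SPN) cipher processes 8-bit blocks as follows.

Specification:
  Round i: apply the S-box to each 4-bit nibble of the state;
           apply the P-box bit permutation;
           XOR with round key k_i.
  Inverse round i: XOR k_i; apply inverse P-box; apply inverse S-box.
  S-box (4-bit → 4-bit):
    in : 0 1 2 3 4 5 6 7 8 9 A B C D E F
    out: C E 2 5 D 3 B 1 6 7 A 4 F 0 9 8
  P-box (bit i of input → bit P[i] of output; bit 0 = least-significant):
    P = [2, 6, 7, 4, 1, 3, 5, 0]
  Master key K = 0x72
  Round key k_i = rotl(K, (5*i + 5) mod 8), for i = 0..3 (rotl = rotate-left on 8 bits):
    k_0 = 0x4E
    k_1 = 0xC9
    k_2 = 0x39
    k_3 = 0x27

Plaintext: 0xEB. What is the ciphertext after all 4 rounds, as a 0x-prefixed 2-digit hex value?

0x75

s_0 = plaintext = 0xEB
s_1 = Round(s_0, k_0) = 0xCD
s_2 = Round(s_1, k_1) = 0xE2
s_3 = Round(s_2, k_2) = 0x7A
s_4 = Round(s_3, k_3) = 0x75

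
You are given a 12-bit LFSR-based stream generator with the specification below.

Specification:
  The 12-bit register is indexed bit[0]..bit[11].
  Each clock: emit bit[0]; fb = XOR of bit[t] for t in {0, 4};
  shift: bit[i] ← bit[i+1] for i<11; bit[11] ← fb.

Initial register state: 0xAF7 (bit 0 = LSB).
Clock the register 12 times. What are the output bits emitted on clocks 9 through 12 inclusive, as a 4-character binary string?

reg_0 = 0xAF7
clock 1: out=1, reg = 0x57B
clock 2: out=1, reg = 0x2BD
clock 3: out=1, reg = 0x15E
clock 4: out=0, reg = 0x8AF
clock 5: out=1, reg = 0xC57
clock 6: out=1, reg = 0x62B
clock 7: out=1, reg = 0xB15
clock 8: out=1, reg = 0x58A
clock 9: out=0, reg = 0x2C5
clock 10: out=1, reg = 0x962
clock 11: out=0, reg = 0x4B1
clock 12: out=1, reg = 0x258

0101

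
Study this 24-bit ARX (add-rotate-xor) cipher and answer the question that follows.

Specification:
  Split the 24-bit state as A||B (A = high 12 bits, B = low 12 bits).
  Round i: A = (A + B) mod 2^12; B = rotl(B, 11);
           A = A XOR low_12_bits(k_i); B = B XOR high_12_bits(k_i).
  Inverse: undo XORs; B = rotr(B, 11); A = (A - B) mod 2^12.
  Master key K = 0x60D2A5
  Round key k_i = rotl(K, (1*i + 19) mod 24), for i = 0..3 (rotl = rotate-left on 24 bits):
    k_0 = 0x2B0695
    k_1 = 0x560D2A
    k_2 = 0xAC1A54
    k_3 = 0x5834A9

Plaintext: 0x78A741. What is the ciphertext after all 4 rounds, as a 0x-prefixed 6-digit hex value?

s_0 = plaintext = 0x78A741
s_1 = Round(s_0, k_0) = 0x85E910
s_2 = Round(s_1, k_1) = 0xC441E8
s_3 = Round(s_2, k_2) = 0x478A35
s_4 = Round(s_3, k_3) = 0xA04899

0xA04899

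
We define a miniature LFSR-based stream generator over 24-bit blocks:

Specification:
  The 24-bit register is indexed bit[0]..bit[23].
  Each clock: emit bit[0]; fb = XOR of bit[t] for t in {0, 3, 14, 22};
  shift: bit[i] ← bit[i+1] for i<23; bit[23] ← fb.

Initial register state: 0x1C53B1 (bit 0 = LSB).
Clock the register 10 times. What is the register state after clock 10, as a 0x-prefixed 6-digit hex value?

reg_0 = 0x1C53B1
clock 1: out=1, reg = 0x0E29D8
clock 2: out=0, reg = 0x8714EC
clock 3: out=0, reg = 0xC38A76
clock 4: out=0, reg = 0xE1C53B
clock 5: out=1, reg = 0x70E29D
clock 6: out=1, reg = 0x38714E
clock 7: out=0, reg = 0x1C38A7
clock 8: out=1, reg = 0x8E1C53
clock 9: out=1, reg = 0xC70E29
clock 10: out=1, reg = 0xE38714

0xE38714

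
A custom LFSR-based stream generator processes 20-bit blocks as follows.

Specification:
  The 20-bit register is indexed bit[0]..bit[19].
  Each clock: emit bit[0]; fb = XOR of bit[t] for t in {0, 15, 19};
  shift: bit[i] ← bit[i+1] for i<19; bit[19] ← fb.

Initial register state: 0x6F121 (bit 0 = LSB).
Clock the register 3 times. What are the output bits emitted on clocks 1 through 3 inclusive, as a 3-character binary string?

reg_0 = 0x6F121
clock 1: out=1, reg = 0x37890
clock 2: out=0, reg = 0x1BC48
clock 3: out=0, reg = 0x8DE24

100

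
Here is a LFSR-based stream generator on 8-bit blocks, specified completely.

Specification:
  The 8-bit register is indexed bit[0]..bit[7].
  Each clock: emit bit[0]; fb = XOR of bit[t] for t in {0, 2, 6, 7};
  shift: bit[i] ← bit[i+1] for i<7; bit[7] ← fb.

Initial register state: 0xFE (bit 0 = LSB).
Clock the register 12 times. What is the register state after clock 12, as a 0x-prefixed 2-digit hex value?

reg_0 = 0xFE
clock 1: out=0, reg = 0xFF
clock 2: out=1, reg = 0x7F
clock 3: out=1, reg = 0xBF
clock 4: out=1, reg = 0xDF
clock 5: out=1, reg = 0x6F
clock 6: out=1, reg = 0xB7
clock 7: out=1, reg = 0xDB
clock 8: out=1, reg = 0xED
clock 9: out=1, reg = 0x76
clock 10: out=0, reg = 0x3B
clock 11: out=1, reg = 0x9D
clock 12: out=1, reg = 0xCE

0xCE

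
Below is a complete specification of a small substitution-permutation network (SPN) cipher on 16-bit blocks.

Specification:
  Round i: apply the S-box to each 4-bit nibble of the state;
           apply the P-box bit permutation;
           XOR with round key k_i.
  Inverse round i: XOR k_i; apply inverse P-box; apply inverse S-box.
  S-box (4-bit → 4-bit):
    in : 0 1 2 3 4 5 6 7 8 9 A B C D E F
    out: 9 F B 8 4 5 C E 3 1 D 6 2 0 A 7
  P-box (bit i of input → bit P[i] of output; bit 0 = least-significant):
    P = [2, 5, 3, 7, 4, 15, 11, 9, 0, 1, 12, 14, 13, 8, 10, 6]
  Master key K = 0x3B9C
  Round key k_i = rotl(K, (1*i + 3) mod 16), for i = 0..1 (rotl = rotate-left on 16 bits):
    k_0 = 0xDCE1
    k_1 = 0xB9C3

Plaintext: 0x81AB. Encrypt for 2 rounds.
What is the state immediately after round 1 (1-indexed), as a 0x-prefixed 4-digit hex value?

0xA7DA

s_0 = plaintext = 0x81AB
s_1 = Round(s_0, k_0) = 0xA7DA
s_2 = Round(s_1, k_1) = 0xCD0D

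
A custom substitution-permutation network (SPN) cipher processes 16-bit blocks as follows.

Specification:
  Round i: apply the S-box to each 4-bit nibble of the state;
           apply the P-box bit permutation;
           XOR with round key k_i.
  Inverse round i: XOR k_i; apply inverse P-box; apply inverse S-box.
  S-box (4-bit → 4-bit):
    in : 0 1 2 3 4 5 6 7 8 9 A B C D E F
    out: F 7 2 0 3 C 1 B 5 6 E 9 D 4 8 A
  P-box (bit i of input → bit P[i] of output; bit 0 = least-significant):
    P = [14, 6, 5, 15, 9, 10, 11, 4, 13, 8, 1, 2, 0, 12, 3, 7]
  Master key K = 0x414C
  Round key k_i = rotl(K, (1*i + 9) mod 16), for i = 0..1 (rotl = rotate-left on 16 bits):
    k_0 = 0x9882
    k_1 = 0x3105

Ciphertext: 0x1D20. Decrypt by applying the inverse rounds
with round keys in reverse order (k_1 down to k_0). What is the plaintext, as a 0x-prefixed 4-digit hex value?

s_0 = ciphertext = 0x1D20
s_1 = InvRound(s_0, k_1) = 0x6B9D
s_2 = InvRound(s_1, k_0) = 0x10BB

0x10BB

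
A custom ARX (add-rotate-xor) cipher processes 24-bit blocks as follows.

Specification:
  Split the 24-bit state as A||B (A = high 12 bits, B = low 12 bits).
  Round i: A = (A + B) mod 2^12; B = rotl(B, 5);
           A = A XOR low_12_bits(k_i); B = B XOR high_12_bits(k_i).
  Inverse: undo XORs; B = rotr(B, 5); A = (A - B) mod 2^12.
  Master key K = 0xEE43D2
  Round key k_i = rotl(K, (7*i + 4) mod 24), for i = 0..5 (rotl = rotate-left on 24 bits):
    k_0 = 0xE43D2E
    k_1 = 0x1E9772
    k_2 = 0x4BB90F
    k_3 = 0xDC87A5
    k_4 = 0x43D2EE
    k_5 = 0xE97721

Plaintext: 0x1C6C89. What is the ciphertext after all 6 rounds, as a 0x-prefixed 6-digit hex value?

0x28887C

s_0 = plaintext = 0x1C6C89
s_1 = Round(s_0, k_0) = 0x361F7A
s_2 = Round(s_1, k_1) = 0x5A9EB7
s_3 = Round(s_2, k_2) = 0xD6F246
s_4 = Round(s_3, k_3) = 0x81050C
s_5 = Round(s_4, k_4) = 0xFF25B7
s_6 = Round(s_5, k_5) = 0x28887C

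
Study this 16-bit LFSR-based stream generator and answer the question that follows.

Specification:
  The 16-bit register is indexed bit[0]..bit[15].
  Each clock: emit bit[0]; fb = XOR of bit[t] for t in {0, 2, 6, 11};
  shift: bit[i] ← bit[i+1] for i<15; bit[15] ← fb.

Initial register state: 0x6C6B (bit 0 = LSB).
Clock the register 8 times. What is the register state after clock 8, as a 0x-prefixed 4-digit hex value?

reg_0 = 0x6C6B
clock 1: out=1, reg = 0xB635
clock 2: out=1, reg = 0x5B1A
clock 3: out=0, reg = 0xAD8D
clock 4: out=1, reg = 0xD6C6
clock 5: out=0, reg = 0x6B63
clock 6: out=1, reg = 0xB5B1
clock 7: out=1, reg = 0xDAD8
clock 8: out=0, reg = 0x6D6C

0x6D6C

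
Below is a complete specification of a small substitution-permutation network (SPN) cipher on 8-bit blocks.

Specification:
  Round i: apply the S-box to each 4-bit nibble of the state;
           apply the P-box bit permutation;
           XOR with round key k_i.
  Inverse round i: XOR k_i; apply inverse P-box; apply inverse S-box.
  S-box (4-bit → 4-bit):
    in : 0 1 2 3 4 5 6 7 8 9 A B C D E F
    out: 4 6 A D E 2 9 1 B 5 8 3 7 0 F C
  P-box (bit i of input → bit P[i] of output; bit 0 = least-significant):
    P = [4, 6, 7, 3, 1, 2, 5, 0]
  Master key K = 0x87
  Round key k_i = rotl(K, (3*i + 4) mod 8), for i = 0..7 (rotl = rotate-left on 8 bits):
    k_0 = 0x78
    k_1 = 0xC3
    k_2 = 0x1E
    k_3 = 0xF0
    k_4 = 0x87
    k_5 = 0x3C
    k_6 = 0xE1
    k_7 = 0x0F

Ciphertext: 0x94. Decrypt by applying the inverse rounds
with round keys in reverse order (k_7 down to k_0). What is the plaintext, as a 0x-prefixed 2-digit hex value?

s_0 = ciphertext = 0x94
s_1 = InvRound(s_0, k_7) = 0x63
s_2 = InvRound(s_1, k_6) = 0x70
s_3 = InvRound(s_2, k_5) = 0x52
s_4 = InvRound(s_3, k_4) = 0x2C
s_5 = InvRound(s_4, k_3) = 0x5E
s_6 = InvRound(s_5, k_2) = 0xD5
s_7 = InvRound(s_6, k_1) = 0xB7
s_8 = InvRound(s_7, k_0) = 0x84

0x84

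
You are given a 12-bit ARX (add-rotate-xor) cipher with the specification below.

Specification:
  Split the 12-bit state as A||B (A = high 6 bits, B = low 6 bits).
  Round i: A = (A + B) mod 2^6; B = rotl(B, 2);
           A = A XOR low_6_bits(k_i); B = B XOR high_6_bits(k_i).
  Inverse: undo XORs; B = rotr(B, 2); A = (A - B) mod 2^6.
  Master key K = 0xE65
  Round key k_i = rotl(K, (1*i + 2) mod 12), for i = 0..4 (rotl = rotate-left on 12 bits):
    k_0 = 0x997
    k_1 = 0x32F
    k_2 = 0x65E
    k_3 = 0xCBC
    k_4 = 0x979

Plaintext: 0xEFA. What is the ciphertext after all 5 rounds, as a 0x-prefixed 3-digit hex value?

s_0 = plaintext = 0xEFA
s_1 = Round(s_0, k_0) = 0x88D
s_2 = Round(s_1, k_1) = 0x038
s_3 = Round(s_2, k_2) = 0x9BA
s_4 = Round(s_3, k_3) = 0x719
s_5 = Round(s_4, k_4) = 0x300

0x300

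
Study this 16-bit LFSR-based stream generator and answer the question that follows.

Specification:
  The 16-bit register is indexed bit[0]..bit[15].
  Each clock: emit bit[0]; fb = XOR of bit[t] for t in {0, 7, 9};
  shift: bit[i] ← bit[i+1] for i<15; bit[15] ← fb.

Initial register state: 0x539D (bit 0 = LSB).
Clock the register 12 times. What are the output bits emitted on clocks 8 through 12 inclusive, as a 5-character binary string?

11100

reg_0 = 0x539D
clock 1: out=1, reg = 0xA9CE
clock 2: out=0, reg = 0xD4E7
clock 3: out=1, reg = 0x6A73
clock 4: out=1, reg = 0x3539
clock 5: out=1, reg = 0x9A9C
clock 6: out=0, reg = 0x4D4E
clock 7: out=0, reg = 0x26A7
clock 8: out=1, reg = 0x9353
clock 9: out=1, reg = 0x49A9
clock 10: out=1, reg = 0x24D4
clock 11: out=0, reg = 0x926A
clock 12: out=0, reg = 0xC935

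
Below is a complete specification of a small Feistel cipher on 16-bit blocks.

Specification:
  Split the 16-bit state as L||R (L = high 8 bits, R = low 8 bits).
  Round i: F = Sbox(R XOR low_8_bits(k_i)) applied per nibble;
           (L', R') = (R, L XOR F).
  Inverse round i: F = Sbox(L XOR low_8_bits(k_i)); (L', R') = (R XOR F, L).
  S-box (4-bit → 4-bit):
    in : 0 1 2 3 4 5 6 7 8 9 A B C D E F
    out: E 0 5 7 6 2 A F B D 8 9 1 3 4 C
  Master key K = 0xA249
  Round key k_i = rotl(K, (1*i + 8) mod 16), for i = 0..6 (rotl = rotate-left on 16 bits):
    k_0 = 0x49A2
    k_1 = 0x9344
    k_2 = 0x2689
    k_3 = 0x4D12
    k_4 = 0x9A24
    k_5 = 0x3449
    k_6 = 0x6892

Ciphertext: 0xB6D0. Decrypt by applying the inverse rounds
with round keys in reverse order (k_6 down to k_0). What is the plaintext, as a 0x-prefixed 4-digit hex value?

s_0 = ciphertext = 0xB6D0
s_1 = InvRound(s_0, k_6) = 0x86B6
s_2 = InvRound(s_1, k_5) = 0xAA86
s_3 = InvRound(s_2, k_4) = 0x32AA
s_4 = InvRound(s_3, k_3) = 0xF432
s_5 = InvRound(s_4, k_2) = 0xC1F4
s_6 = InvRound(s_5, k_1) = 0x46C1
s_7 = InvRound(s_6, k_0) = 0x8746

0x8746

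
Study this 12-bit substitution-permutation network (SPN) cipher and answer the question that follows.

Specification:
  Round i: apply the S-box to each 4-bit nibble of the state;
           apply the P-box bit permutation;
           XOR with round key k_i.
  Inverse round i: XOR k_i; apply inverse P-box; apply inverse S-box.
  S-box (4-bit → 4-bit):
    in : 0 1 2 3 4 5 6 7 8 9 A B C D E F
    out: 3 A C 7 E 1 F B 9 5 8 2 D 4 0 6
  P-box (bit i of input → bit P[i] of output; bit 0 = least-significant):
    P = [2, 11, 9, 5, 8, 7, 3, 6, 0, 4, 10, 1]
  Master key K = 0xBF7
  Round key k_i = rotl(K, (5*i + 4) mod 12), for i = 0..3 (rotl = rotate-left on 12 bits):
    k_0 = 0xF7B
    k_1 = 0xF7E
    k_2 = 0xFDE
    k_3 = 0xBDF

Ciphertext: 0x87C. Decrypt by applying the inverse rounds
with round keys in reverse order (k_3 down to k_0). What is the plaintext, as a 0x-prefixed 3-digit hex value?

s_0 = ciphertext = 0x87C
s_1 = InvRound(s_0, k_3) = 0x802
s_2 = InvRound(s_1, k_2) = 0xF69
s_3 = InvRound(s_2, k_1) = 0x7E5
s_4 = InvRound(s_3, k_0) = 0x1F0

0x1F0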